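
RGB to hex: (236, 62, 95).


R = 236 → EC (hex)
G = 62 → 3E (hex)
B = 95 → 5F (hex)
Hex = #EC3E5F


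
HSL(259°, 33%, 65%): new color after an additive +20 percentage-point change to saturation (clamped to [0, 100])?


Original S = 33%
Adjustment = +20 percentage points
New S = 33 + (20) = 53
Clamp to [0, 100] → 53
= HSL(259°, 53%, 65%)


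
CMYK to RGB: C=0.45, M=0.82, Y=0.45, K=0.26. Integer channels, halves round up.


R = 255 × (1-C) × (1-K) = 255 × 0.55 × 0.74 = 103.785 → 104
G = 255 × (1-M) × (1-K) = 255 × 0.18 × 0.74 = 33.966 → 34
B = 255 × (1-Y) × (1-K) = 255 × 0.55 × 0.74 = 103.785 → 104
= RGB(104, 34, 104)


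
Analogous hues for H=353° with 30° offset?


Base hue: 353°
Left analog: (353 - 30) mod 360 = 323°
Right analog: (353 + 30) mod 360 = 23°
Analogous hues = 323° and 23°


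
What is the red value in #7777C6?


Color: #7777C6
R = 77 = 119
G = 77 = 119
B = C6 = 198
Red = 119


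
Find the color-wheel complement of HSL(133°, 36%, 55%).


Complement = opposite side of color wheel = hue + 180°
H' = (133 + 180) mod 360 = 313°
S and L unchanged.
= HSL(313°, 36%, 55%)


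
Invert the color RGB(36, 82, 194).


Invert: (255-R, 255-G, 255-B)
R: 255-36 = 219
G: 255-82 = 173
B: 255-194 = 61
= RGB(219, 173, 61)


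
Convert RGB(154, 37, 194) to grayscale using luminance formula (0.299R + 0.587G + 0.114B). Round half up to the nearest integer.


Gray = 0.299×R + 0.587×G + 0.114×B
Gray = 0.299×154 + 0.587×37 + 0.114×194
Gray = 46.046 + 21.719 + 22.116
Gray = 89.881 → round half up → 90
Gray = 90


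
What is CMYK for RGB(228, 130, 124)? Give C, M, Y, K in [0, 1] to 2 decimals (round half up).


R'=228/255≈0.8941, G'=130/255≈0.5098, B'=124/255≈0.4863
K = 1 - max(R',G',B') = 1 - 228/255 = 27/255 = 0.10588… → 0.11
(1-R'-K)/(1-K) simplifies to (max-R)/max with max = 228:
C = (228-228)/228 = 0/228 = 0 → 0.00
M = (228-130)/228 = 98/228 = 0.42982… → 0.43
Y = (228-124)/228 = 104/228 = 0.45614… → 0.46
= CMYK(0.00, 0.43, 0.46, 0.11)


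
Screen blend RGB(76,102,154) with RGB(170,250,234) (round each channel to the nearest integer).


Screen: C = 255 - (255-A)×(255-B)/255, rounded to nearest integer
R: 255 - (255-76)×(255-170)/255 = 255 - 15215/255 ≈ 255 - 59.667 = 195.333 → 195
G: 255 - (255-102)×(255-250)/255 = 255 - 765/255 ≈ 255 - 3.000 = 252.000 → 252
B: 255 - (255-154)×(255-234)/255 = 255 - 2121/255 ≈ 255 - 8.318 = 246.682 → 247
= RGB(195, 252, 247)


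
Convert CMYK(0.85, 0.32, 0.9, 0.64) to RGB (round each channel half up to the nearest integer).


R = 255 × (1-C) × (1-K) = 255 × 0.15 × 0.36 = 13.77 → 14
G = 255 × (1-M) × (1-K) = 255 × 0.68 × 0.36 = 62.424 → 62
B = 255 × (1-Y) × (1-K) = 255 × 0.10 × 0.36 = 9.18 → 9
= RGB(14, 62, 9)


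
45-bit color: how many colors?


Colors = 2^bits = 2^45
= 35,184,372,088,832 colors


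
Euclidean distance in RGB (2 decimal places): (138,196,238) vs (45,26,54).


d = √[(R₁-R₂)² + (G₁-G₂)² + (B₁-B₂)²]
d = √[(138-45)² + (196-26)² + (238-54)²]
d = √[8649 + 28900 + 33856]
d = √71405
d ≈ 267.22


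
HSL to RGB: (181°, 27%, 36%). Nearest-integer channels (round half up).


H=181°, S=0.27, L=0.36
C = (1-|2L-1|)×S = (1-|-0.28|)×0.27 = 0.1944
H' = H/60 = 181/60 ≈ 3.0167; X = C×(1-|H' mod 2 - 1|) = 0.19116
m = L - C/2 = 0.36 - 0.0972 = 0.2628
Sector ⌊H'⌋ = 3 → (R',G',B') = (0.0, 0.19116, 0.1944)
RGB = ((R'+m)×255, (G'+m)×255, (B'+m)×255) = (67.014, 115.7598, 116.586)
Round half up → RGB(67, 116, 117)


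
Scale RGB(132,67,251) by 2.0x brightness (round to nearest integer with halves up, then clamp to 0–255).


Multiply each channel by 2.0, round half up, clamp to [0, 255]
R: 132×2.0 = 264 → clamp → 255
G: 67×2.0 = 134
B: 251×2.0 = 502 → clamp → 255
= RGB(255, 134, 255)


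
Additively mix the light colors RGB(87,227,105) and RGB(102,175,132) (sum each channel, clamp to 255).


Additive: each channel = min(255, C₁+C₂)
R: 87+102 = 189 → 189
G: 227+175 = 402 → 255
B: 105+132 = 237 → 237
= RGB(189, 255, 237)


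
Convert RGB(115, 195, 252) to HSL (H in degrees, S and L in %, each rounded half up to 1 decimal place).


Normalize: R'=115/255≈0.4510, G'=195/255≈0.7647, B'=252/255≈0.9882
Max=252/255, Min=115/255, Δ=Max-Min=137/255
L = (Max+Min)/2 = (252+115)/510 = 367/510 = 0.71960… → L = 72.0%
L > 0.5 → S = Δ/(2-Max-Min) = 137/(510-252-115) = 137/143 = 0.95804… → S = 95.8%
(the 1/255 factors cancel in S and H, so raw channel differences can be used)
Max is B' → H = 60 × ((R-G)/Δ + 4) = 60 × ((115-195)/137 + 4)
  -80/137 + 4 = -0.5839… + 4 = 3.4160…
  H = 60 × 3.4160… = 204.963…° → H = 205.0°
= HSL(205.0°, 95.8%, 72.0%)


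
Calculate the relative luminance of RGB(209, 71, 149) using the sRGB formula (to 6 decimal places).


Linearize each channel (sRGB transfer function): c = v/255; c_lin = c/12.92 if c ≤ 0.04045, else ((c+0.055)/1.055)^2.4
  R: 209/255 ≈ 0.819608 > 0.04045 → ((0.819608+0.055)/1.055)^2.4 ≈ 0.637597
  G: 71/255 ≈ 0.278431 > 0.04045 → ((0.278431+0.055)/1.055)^2.4 ≈ 0.063010
  B: 149/255 ≈ 0.584314 > 0.04045 → ((0.584314+0.055)/1.055)^2.4 ≈ 0.300544
R_lin = 0.637597, G_lin = 0.063010, B_lin = 0.300544
L = 0.2126×R + 0.7152×G + 0.0722×B
L = 0.2126×0.637597 + 0.7152×0.063010 + 0.0722×0.300544
L ≈ 0.202317


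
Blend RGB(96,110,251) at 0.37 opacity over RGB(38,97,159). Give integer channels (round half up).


C = α×F + (1-α)×B, with 1-α = 0.63
R: 0.37×96 + 0.63×38 = 35.52 + 23.94 = 59.46 → 59
G: 0.37×110 + 0.63×97 = 40.70 + 61.11 = 101.81 → 102
B: 0.37×251 + 0.63×159 = 92.87 + 100.17 = 193.04 → 193
= RGB(59, 102, 193)


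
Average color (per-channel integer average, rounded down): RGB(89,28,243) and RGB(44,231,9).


Midpoint: each channel = ⌊(C₁+C₂)/2⌋
R: ⌊(89+44)/2⌋ = 66
G: ⌊(28+231)/2⌋ = 129
B: ⌊(243+9)/2⌋ = 126
= RGB(66, 129, 126)


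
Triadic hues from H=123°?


Triadic: equally spaced at 120° intervals
H1 = 123°
H2 = (123 + 120) mod 360 = 243°
H3 = (123 + 240) mod 360 = 3°
Triadic = 123°, 243°, 3°


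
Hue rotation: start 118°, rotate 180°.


New hue = (H + rotation) mod 360
New hue = (118 + 180) mod 360
= 298 mod 360
= 298°


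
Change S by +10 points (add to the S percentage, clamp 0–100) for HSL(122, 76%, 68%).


Original S = 76%
Adjustment = +10 percentage points
New S = 76 + (10) = 86
Clamp to [0, 100] → 86
= HSL(122°, 86%, 68%)


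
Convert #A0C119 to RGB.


A0 → 160 (R)
C1 → 193 (G)
19 → 25 (B)
= RGB(160, 193, 25)


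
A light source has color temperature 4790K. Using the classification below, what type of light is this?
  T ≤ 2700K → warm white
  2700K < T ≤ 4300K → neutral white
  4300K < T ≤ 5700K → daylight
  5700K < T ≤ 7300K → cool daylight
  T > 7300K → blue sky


Temperature: 4790K
4300K < 4790K ≤ 5700K → daylight
Classification: daylight


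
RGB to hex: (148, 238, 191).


R = 148 → 94 (hex)
G = 238 → EE (hex)
B = 191 → BF (hex)
Hex = #94EEBF


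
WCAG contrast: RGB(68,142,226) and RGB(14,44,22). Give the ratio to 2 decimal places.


Linearize each sRGB channel c=v/255: c/12.92 if c ≤ 0.04045 else ((c+0.055)/1.055)^2.4
L = 0.2126×R_lin + 0.7152×G_lin + 0.0722×B_lin
Color 1 (68,142,226):
  R=68: 68/255≈0.2667 > 0.04045 → ((0.2667+0.055)/1.055)^2.4 ≈ 0.05781
  G=142: 142/255≈0.5569 > 0.04045 → ((0.5569+0.055)/1.055)^2.4 ≈ 0.27050
  B=226: 226/255≈0.8863 > 0.04045 → ((0.8863+0.055)/1.055)^2.4 ≈ 0.76052
  L1 = 0.2126×0.05781 + 0.7152×0.27050 + 0.0722×0.76052 ≈ 0.26066
Color 2 (14,44,22):
  R=14: 14/255≈0.0549 > 0.04045 → ((0.0549+0.055)/1.055)^2.4 ≈ 0.00439
  G=44: 44/255≈0.1725 > 0.04045 → ((0.1725+0.055)/1.055)^2.4 ≈ 0.02519
  B=22: 22/255≈0.0863 > 0.04045 → ((0.0863+0.055)/1.055)^2.4 ≈ 0.00802
  L2 = 0.2126×0.00439 + 0.7152×0.02519 + 0.0722×0.00802 ≈ 0.01953
Lighter = 0.26066, Darker = 0.01953
Ratio = (L_lighter + 0.05) / (L_darker + 0.05)
Ratio = (0.26066 + 0.05) / (0.01953 + 0.05) = 0.31066 / 0.06953 ≈ 4.4682
Ratio ≈ 4.47:1


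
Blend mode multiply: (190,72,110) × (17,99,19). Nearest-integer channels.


Multiply: C = A×B/255, rounded to nearest integer
R: 190×17/255 = 3230/255 ≈ 12.667 → 13
G: 72×99/255 = 7128/255 ≈ 27.953 → 28
B: 110×19/255 = 2090/255 ≈ 8.196 → 8
= RGB(13, 28, 8)


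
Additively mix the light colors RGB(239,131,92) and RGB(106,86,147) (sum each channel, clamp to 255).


Additive: each channel = min(255, C₁+C₂)
R: 239+106 = 345 → 255
G: 131+86 = 217 → 217
B: 92+147 = 239 → 239
= RGB(255, 217, 239)


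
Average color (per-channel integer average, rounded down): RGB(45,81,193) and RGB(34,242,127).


Midpoint: each channel = ⌊(C₁+C₂)/2⌋
R: ⌊(45+34)/2⌋ = 39
G: ⌊(81+242)/2⌋ = 161
B: ⌊(193+127)/2⌋ = 160
= RGB(39, 161, 160)


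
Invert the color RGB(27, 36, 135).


Invert: (255-R, 255-G, 255-B)
R: 255-27 = 228
G: 255-36 = 219
B: 255-135 = 120
= RGB(228, 219, 120)


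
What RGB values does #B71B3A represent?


B7 → 183 (R)
1B → 27 (G)
3A → 58 (B)
= RGB(183, 27, 58)


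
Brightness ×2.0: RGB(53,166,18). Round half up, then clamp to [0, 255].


Multiply each channel by 2.0, round half up, clamp to [0, 255]
R: 53×2.0 = 106
G: 166×2.0 = 332 → clamp → 255
B: 18×2.0 = 36
= RGB(106, 255, 36)


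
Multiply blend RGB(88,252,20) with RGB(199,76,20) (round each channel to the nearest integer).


Multiply: C = A×B/255, rounded to nearest integer
R: 88×199/255 = 17512/255 ≈ 68.675 → 69
G: 252×76/255 = 19152/255 ≈ 75.106 → 75
B: 20×20/255 = 400/255 ≈ 1.569 → 2
= RGB(69, 75, 2)


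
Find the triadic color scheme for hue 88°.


Triadic: equally spaced at 120° intervals
H1 = 88°
H2 = (88 + 120) mod 360 = 208°
H3 = (88 + 240) mod 360 = 328°
Triadic = 88°, 208°, 328°


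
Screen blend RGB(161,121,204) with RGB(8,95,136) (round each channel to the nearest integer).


Screen: C = 255 - (255-A)×(255-B)/255, rounded to nearest integer
R: 255 - (255-161)×(255-8)/255 = 255 - 23218/255 ≈ 255 - 91.051 = 163.949 → 164
G: 255 - (255-121)×(255-95)/255 = 255 - 21440/255 ≈ 255 - 84.078 = 170.922 → 171
B: 255 - (255-204)×(255-136)/255 = 255 - 6069/255 ≈ 255 - 23.800 = 231.200 → 231
= RGB(164, 171, 231)


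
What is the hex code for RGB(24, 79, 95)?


R = 24 → 18 (hex)
G = 79 → 4F (hex)
B = 95 → 5F (hex)
Hex = #184F5F


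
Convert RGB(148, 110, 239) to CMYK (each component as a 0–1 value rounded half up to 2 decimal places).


R'=148/255≈0.5804, G'=110/255≈0.4314, B'=239/255≈0.9373
K = 1 - max(R',G',B') = 1 - 239/255 = 16/255 = 0.06274… → 0.06
(1-R'-K)/(1-K) simplifies to (max-R)/max with max = 239:
C = (239-148)/239 = 91/239 = 0.38075… → 0.38
M = (239-110)/239 = 129/239 = 0.53974… → 0.54
Y = (239-239)/239 = 0/239 = 0 → 0.00
= CMYK(0.38, 0.54, 0.00, 0.06)


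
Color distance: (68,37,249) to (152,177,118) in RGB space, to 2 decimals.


d = √[(R₁-R₂)² + (G₁-G₂)² + (B₁-B₂)²]
d = √[(68-152)² + (37-177)² + (249-118)²]
d = √[7056 + 19600 + 17161]
d = √43817
d ≈ 209.33


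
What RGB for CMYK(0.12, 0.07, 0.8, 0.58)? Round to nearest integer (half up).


R = 255 × (1-C) × (1-K) = 255 × 0.88 × 0.42 = 94.248 → 94
G = 255 × (1-M) × (1-K) = 255 × 0.93 × 0.42 = 99.603 → 100
B = 255 × (1-Y) × (1-K) = 255 × 0.20 × 0.42 = 21.42 → 21
= RGB(94, 100, 21)


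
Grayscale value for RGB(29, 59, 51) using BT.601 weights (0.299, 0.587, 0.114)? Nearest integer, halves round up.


Gray = 0.299×R + 0.587×G + 0.114×B
Gray = 0.299×29 + 0.587×59 + 0.114×51
Gray = 8.671 + 34.633 + 5.814
Gray = 49.118 → round half up → 49
Gray = 49


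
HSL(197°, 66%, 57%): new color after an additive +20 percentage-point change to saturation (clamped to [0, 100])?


Original S = 66%
Adjustment = +20 percentage points
New S = 66 + (20) = 86
Clamp to [0, 100] → 86
= HSL(197°, 86%, 57%)


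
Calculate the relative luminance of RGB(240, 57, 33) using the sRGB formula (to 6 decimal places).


Linearize each channel (sRGB transfer function): c = v/255; c_lin = c/12.92 if c ≤ 0.04045, else ((c+0.055)/1.055)^2.4
  R: 240/255 ≈ 0.941176 > 0.04045 → ((0.941176+0.055)/1.055)^2.4 ≈ 0.871367
  G: 57/255 ≈ 0.223529 > 0.04045 → ((0.223529+0.055)/1.055)^2.4 ≈ 0.040915
  B: 33/255 ≈ 0.129412 > 0.04045 → ((0.129412+0.055)/1.055)^2.4 ≈ 0.015209
R_lin = 0.871367, G_lin = 0.040915, B_lin = 0.015209
L = 0.2126×R + 0.7152×G + 0.0722×B
L = 0.2126×0.871367 + 0.7152×0.040915 + 0.0722×0.015209
L ≈ 0.215613


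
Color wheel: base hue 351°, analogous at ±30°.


Base hue: 351°
Left analog: (351 - 30) mod 360 = 321°
Right analog: (351 + 30) mod 360 = 21°
Analogous hues = 321° and 21°


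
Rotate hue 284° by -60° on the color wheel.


New hue = (H + rotation) mod 360
New hue = (284 -60) mod 360
= 224 mod 360
= 224°


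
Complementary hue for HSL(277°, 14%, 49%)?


Complement = opposite side of color wheel = hue + 180°
H' = (277 + 180) mod 360 = 97°
S and L unchanged.
= HSL(97°, 14%, 49%)


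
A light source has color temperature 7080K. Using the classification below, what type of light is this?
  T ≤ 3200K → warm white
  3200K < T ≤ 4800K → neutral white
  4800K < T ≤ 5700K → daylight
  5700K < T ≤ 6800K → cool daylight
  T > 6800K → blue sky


Temperature: 7080K
7080K > 6800K → blue sky
Classification: blue sky


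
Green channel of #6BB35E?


Color: #6BB35E
R = 6B = 107
G = B3 = 179
B = 5E = 94
Green = 179


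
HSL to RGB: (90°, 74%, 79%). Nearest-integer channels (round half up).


H=90°, S=0.74, L=0.79
C = (1-|2L-1|)×S = (1-|0.58|)×0.74 = 0.3108
H' = H/60 = 90/60 ≈ 1.5000; X = C×(1-|H' mod 2 - 1|) = 0.1554
m = L - C/2 = 0.79 - 0.1554 = 0.6346
Sector ⌊H'⌋ = 1 → (R',G',B') = (0.1554, 0.3108, 0.0)
RGB = ((R'+m)×255, (G'+m)×255, (B'+m)×255) = (201.45, 241.077, 161.823)
Round half up → RGB(201, 241, 162)


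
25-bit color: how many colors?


Colors = 2^bits = 2^25
= 33,554,432 colors


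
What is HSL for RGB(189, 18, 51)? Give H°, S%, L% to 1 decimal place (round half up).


Normalize: R'=189/255≈0.7412, G'=18/255≈0.0706, B'=51/255≈0.2000
Max=189/255, Min=18/255, Δ=Max-Min=171/255
L = (Max+Min)/2 = (189+18)/510 = 207/510 = 0.40588… → L = 40.6%
L ≤ 0.5 → S = Δ/(Max+Min) = 171/(189+18) = 171/207 = 0.82608… → S = 82.6%
(the 1/255 factors cancel in S and H, so raw channel differences can be used)
Max is R' → H = 60 × (((G-B)/Δ) mod 6) = 60 × (((18-51)/171) mod 6)
  (-33)/171 = -0.1929…; negative, so add 6 → 5.8070…
  H = 60 × 5.8070… = 348.421…° → H = 348.4°
= HSL(348.4°, 82.6%, 40.6%)


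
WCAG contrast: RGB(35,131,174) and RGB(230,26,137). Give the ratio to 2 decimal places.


Linearize each sRGB channel c=v/255: c/12.92 if c ≤ 0.04045 else ((c+0.055)/1.055)^2.4
L = 0.2126×R_lin + 0.7152×G_lin + 0.0722×B_lin
Color 1 (35,131,174):
  R=35: 35/255≈0.1373 > 0.04045 → ((0.1373+0.055)/1.055)^2.4 ≈ 0.01681
  G=131: 131/255≈0.5137 > 0.04045 → ((0.5137+0.055)/1.055)^2.4 ≈ 0.22697
  B=174: 174/255≈0.6824 > 0.04045 → ((0.6824+0.055)/1.055)^2.4 ≈ 0.42327
  L1 = 0.2126×0.01681 + 0.7152×0.22697 + 0.0722×0.42327 ≈ 0.19646
Color 2 (230,26,137):
  R=230: 230/255≈0.9020 > 0.04045 → ((0.9020+0.055)/1.055)^2.4 ≈ 0.79130
  G=26: 26/255≈0.1020 > 0.04045 → ((0.1020+0.055)/1.055)^2.4 ≈ 0.01033
  B=137: 137/255≈0.5373 > 0.04045 → ((0.5373+0.055)/1.055)^2.4 ≈ 0.25016
  L2 = 0.2126×0.79130 + 0.7152×0.01033 + 0.0722×0.25016 ≈ 0.19368
Lighter = 0.19646, Darker = 0.19368
Ratio = (L_lighter + 0.05) / (L_darker + 0.05)
Ratio = (0.19646 + 0.05) / (0.19368 + 0.05) = 0.24646 / 0.24368 ≈ 1.0114
Ratio ≈ 1.01:1


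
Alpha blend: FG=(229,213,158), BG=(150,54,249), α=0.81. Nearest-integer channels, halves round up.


C = α×F + (1-α)×B, with 1-α = 0.19
R: 0.81×229 + 0.19×150 = 185.49 + 28.50 = 213.99 → 214
G: 0.81×213 + 0.19×54 = 172.53 + 10.26 = 182.79 → 183
B: 0.81×158 + 0.19×249 = 127.98 + 47.31 = 175.29 → 175
= RGB(214, 183, 175)


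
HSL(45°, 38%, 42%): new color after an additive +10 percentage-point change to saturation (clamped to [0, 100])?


Original S = 38%
Adjustment = +10 percentage points
New S = 38 + (10) = 48
Clamp to [0, 100] → 48
= HSL(45°, 48%, 42%)


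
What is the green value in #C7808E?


Color: #C7808E
R = C7 = 199
G = 80 = 128
B = 8E = 142
Green = 128


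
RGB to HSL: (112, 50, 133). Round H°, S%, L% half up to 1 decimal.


Normalize: R'=112/255≈0.4392, G'=50/255≈0.1961, B'=133/255≈0.5216
Max=133/255, Min=50/255, Δ=Max-Min=83/255
L = (Max+Min)/2 = (133+50)/510 = 183/510 = 0.35882… → L = 35.9%
L ≤ 0.5 → S = Δ/(Max+Min) = 83/(133+50) = 83/183 = 0.45355… → S = 45.4%
(the 1/255 factors cancel in S and H, so raw channel differences can be used)
Max is B' → H = 60 × ((R-G)/Δ + 4) = 60 × ((112-50)/83 + 4)
  62/83 + 4 = 0.7469… + 4 = 4.7469…
  H = 60 × 4.7469… = 284.819…° → H = 284.8°
= HSL(284.8°, 45.4%, 35.9%)


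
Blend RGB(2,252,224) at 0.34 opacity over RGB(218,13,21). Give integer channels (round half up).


C = α×F + (1-α)×B, with 1-α = 0.66
R: 0.34×2 + 0.66×218 = 0.68 + 143.88 = 144.56 → 145
G: 0.34×252 + 0.66×13 = 85.68 + 8.58 = 94.26 → 94
B: 0.34×224 + 0.66×21 = 76.16 + 13.86 = 90.02 → 90
= RGB(145, 94, 90)


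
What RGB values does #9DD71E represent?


9D → 157 (R)
D7 → 215 (G)
1E → 30 (B)
= RGB(157, 215, 30)


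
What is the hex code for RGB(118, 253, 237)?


R = 118 → 76 (hex)
G = 253 → FD (hex)
B = 237 → ED (hex)
Hex = #76FDED


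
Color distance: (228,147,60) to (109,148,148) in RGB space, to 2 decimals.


d = √[(R₁-R₂)² + (G₁-G₂)² + (B₁-B₂)²]
d = √[(228-109)² + (147-148)² + (60-148)²]
d = √[14161 + 1 + 7744]
d = √21906
d ≈ 148.01


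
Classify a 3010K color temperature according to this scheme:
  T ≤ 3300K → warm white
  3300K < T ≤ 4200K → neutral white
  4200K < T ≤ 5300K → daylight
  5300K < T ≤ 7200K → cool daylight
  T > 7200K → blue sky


Temperature: 3010K
3010K ≤ 3300K → warm white
Classification: warm white


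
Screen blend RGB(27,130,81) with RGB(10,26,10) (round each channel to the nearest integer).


Screen: C = 255 - (255-A)×(255-B)/255, rounded to nearest integer
R: 255 - (255-27)×(255-10)/255 = 255 - 55860/255 ≈ 255 - 219.059 = 35.941 → 36
G: 255 - (255-130)×(255-26)/255 = 255 - 28625/255 ≈ 255 - 112.255 = 142.745 → 143
B: 255 - (255-81)×(255-10)/255 = 255 - 42630/255 ≈ 255 - 167.176 = 87.824 → 88
= RGB(36, 143, 88)


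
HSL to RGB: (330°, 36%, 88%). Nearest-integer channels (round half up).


H=330°, S=0.36, L=0.88
C = (1-|2L-1|)×S = (1-|0.76|)×0.36 = 0.0864
H' = H/60 = 330/60 ≈ 5.5000; X = C×(1-|H' mod 2 - 1|) = 0.0432
m = L - C/2 = 0.88 - 0.0432 = 0.8368
Sector ⌊H'⌋ = 5 → (R',G',B') = (0.0864, 0.0, 0.0432)
RGB = ((R'+m)×255, (G'+m)×255, (B'+m)×255) = (235.416, 213.384, 224.4)
Round half up → RGB(235, 213, 224)


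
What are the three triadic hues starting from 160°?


Triadic: equally spaced at 120° intervals
H1 = 160°
H2 = (160 + 120) mod 360 = 280°
H3 = (160 + 240) mod 360 = 40°
Triadic = 160°, 280°, 40°


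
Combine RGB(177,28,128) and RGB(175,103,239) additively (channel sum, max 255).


Additive: each channel = min(255, C₁+C₂)
R: 177+175 = 352 → 255
G: 28+103 = 131 → 131
B: 128+239 = 367 → 255
= RGB(255, 131, 255)


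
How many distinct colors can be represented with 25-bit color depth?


Colors = 2^bits = 2^25
= 33,554,432 colors


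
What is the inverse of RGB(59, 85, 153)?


Invert: (255-R, 255-G, 255-B)
R: 255-59 = 196
G: 255-85 = 170
B: 255-153 = 102
= RGB(196, 170, 102)


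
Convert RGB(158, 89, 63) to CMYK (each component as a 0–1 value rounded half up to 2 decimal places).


R'=158/255≈0.6196, G'=89/255≈0.3490, B'=63/255≈0.2471
K = 1 - max(R',G',B') = 1 - 158/255 = 97/255 = 0.38039… → 0.38
(1-R'-K)/(1-K) simplifies to (max-R)/max with max = 158:
C = (158-158)/158 = 0/158 = 0 → 0.00
M = (158-89)/158 = 69/158 = 0.43670… → 0.44
Y = (158-63)/158 = 95/158 = 0.60126… → 0.60
= CMYK(0.00, 0.44, 0.60, 0.38)


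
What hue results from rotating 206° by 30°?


New hue = (H + rotation) mod 360
New hue = (206 + 30) mod 360
= 236 mod 360
= 236°


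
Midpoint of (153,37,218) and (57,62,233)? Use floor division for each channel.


Midpoint: each channel = ⌊(C₁+C₂)/2⌋
R: ⌊(153+57)/2⌋ = 105
G: ⌊(37+62)/2⌋ = 49
B: ⌊(218+233)/2⌋ = 225
= RGB(105, 49, 225)


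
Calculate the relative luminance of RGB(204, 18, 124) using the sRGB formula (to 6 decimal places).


Linearize each channel (sRGB transfer function): c = v/255; c_lin = c/12.92 if c ≤ 0.04045, else ((c+0.055)/1.055)^2.4
  R: 204/255 ≈ 0.800000 > 0.04045 → ((0.800000+0.055)/1.055)^2.4 ≈ 0.603827
  G: 18/255 ≈ 0.070588 > 0.04045 → ((0.070588+0.055)/1.055)^2.4 ≈ 0.006049
  B: 124/255 ≈ 0.486275 > 0.04045 → ((0.486275+0.055)/1.055)^2.4 ≈ 0.201556
R_lin = 0.603827, G_lin = 0.006049, B_lin = 0.201556
L = 0.2126×R + 0.7152×G + 0.0722×B
L = 0.2126×0.603827 + 0.7152×0.006049 + 0.0722×0.201556
L ≈ 0.147252


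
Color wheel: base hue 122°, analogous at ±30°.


Base hue: 122°
Left analog: (122 - 30) mod 360 = 92°
Right analog: (122 + 30) mod 360 = 152°
Analogous hues = 92° and 152°


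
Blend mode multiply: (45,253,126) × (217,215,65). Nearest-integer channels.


Multiply: C = A×B/255, rounded to nearest integer
R: 45×217/255 = 9765/255 ≈ 38.294 → 38
G: 253×215/255 = 54395/255 ≈ 213.314 → 213
B: 126×65/255 = 8190/255 ≈ 32.118 → 32
= RGB(38, 213, 32)


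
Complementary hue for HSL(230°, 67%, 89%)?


Complement = opposite side of color wheel = hue + 180°
H' = (230 + 180) mod 360 = 50°
S and L unchanged.
= HSL(50°, 67%, 89%)


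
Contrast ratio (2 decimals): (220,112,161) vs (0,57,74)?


Linearize each sRGB channel c=v/255: c/12.92 if c ≤ 0.04045 else ((c+0.055)/1.055)^2.4
L = 0.2126×R_lin + 0.7152×G_lin + 0.0722×B_lin
Color 1 (220,112,161):
  R=220: 220/255≈0.8627 > 0.04045 → ((0.8627+0.055)/1.055)^2.4 ≈ 0.71569
  G=112: 112/255≈0.4392 > 0.04045 → ((0.4392+0.055)/1.055)^2.4 ≈ 0.16203
  B=161: 161/255≈0.6314 > 0.04045 → ((0.6314+0.055)/1.055)^2.4 ≈ 0.35640
  L1 = 0.2126×0.71569 + 0.7152×0.16203 + 0.0722×0.35640 ≈ 0.29377
Color 2 (0,57,74):
  R=0: 0/255≈0.0000 ≤ 0.04045 → 0.0000/12.92 ≈ 0.00000
  G=57: 57/255≈0.2235 > 0.04045 → ((0.2235+0.055)/1.055)^2.4 ≈ 0.04092
  B=74: 74/255≈0.2902 > 0.04045 → ((0.2902+0.055)/1.055)^2.4 ≈ 0.06848
  L2 = 0.2126×0.00000 + 0.7152×0.04092 + 0.0722×0.06848 ≈ 0.03421
Lighter = 0.29377, Darker = 0.03421
Ratio = (L_lighter + 0.05) / (L_darker + 0.05)
Ratio = (0.29377 + 0.05) / (0.03421 + 0.05) = 0.34377 / 0.08421 ≈ 4.0825
Ratio ≈ 4.08:1


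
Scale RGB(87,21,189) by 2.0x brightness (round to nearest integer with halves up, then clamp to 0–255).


Multiply each channel by 2.0, round half up, clamp to [0, 255]
R: 87×2.0 = 174
G: 21×2.0 = 42
B: 189×2.0 = 378 → clamp → 255
= RGB(174, 42, 255)


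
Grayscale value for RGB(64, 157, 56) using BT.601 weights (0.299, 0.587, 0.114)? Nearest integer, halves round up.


Gray = 0.299×R + 0.587×G + 0.114×B
Gray = 0.299×64 + 0.587×157 + 0.114×56
Gray = 19.136 + 92.159 + 6.384
Gray = 117.679 → round half up → 118
Gray = 118


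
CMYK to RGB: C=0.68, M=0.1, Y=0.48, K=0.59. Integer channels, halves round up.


R = 255 × (1-C) × (1-K) = 255 × 0.32 × 0.41 = 33.456 → 33
G = 255 × (1-M) × (1-K) = 255 × 0.90 × 0.41 = 94.095 → 94
B = 255 × (1-Y) × (1-K) = 255 × 0.52 × 0.41 = 54.366 → 54
= RGB(33, 94, 54)


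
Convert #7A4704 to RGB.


7A → 122 (R)
47 → 71 (G)
04 → 4 (B)
= RGB(122, 71, 4)


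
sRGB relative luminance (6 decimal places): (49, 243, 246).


Linearize each channel (sRGB transfer function): c = v/255; c_lin = c/12.92 if c ≤ 0.04045, else ((c+0.055)/1.055)^2.4
  R: 49/255 ≈ 0.192157 > 0.04045 → ((0.192157+0.055)/1.055)^2.4 ≈ 0.030713
  G: 243/255 ≈ 0.952941 > 0.04045 → ((0.952941+0.055)/1.055)^2.4 ≈ 0.896269
  B: 246/255 ≈ 0.964706 > 0.04045 → ((0.964706+0.055)/1.055)^2.4 ≈ 0.921582
R_lin = 0.030713, G_lin = 0.896269, B_lin = 0.921582
L = 0.2126×R + 0.7152×G + 0.0722×B
L = 0.2126×0.030713 + 0.7152×0.896269 + 0.0722×0.921582
L ≈ 0.714080


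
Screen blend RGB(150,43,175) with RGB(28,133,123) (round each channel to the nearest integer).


Screen: C = 255 - (255-A)×(255-B)/255, rounded to nearest integer
R: 255 - (255-150)×(255-28)/255 = 255 - 23835/255 ≈ 255 - 93.471 = 161.529 → 162
G: 255 - (255-43)×(255-133)/255 = 255 - 25864/255 ≈ 255 - 101.427 = 153.573 → 154
B: 255 - (255-175)×(255-123)/255 = 255 - 10560/255 ≈ 255 - 41.412 = 213.588 → 214
= RGB(162, 154, 214)


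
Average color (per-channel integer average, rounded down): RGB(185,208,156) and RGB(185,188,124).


Midpoint: each channel = ⌊(C₁+C₂)/2⌋
R: ⌊(185+185)/2⌋ = 185
G: ⌊(208+188)/2⌋ = 198
B: ⌊(156+124)/2⌋ = 140
= RGB(185, 198, 140)


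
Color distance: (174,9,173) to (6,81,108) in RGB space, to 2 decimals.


d = √[(R₁-R₂)² + (G₁-G₂)² + (B₁-B₂)²]
d = √[(174-6)² + (9-81)² + (173-108)²]
d = √[28224 + 5184 + 4225]
d = √37633
d ≈ 193.99


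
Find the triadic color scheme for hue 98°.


Triadic: equally spaced at 120° intervals
H1 = 98°
H2 = (98 + 120) mod 360 = 218°
H3 = (98 + 240) mod 360 = 338°
Triadic = 98°, 218°, 338°


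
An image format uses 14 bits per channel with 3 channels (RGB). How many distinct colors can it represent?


Total bits = 14 bits/channel × 3 channels = 42 bits
Distinct colors = 2^42
= 4,398,046,511,104 colors


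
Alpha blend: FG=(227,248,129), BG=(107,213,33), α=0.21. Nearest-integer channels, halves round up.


C = α×F + (1-α)×B, with 1-α = 0.79
R: 0.21×227 + 0.79×107 = 47.67 + 84.53 = 132.20 → 132
G: 0.21×248 + 0.79×213 = 52.08 + 168.27 = 220.35 → 220
B: 0.21×129 + 0.79×33 = 27.09 + 26.07 = 53.16 → 53
= RGB(132, 220, 53)


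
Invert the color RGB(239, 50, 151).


Invert: (255-R, 255-G, 255-B)
R: 255-239 = 16
G: 255-50 = 205
B: 255-151 = 104
= RGB(16, 205, 104)


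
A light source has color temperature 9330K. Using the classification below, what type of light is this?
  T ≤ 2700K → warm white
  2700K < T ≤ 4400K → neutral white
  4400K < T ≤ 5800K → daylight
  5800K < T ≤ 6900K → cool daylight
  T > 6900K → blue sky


Temperature: 9330K
9330K > 6900K → blue sky
Classification: blue sky


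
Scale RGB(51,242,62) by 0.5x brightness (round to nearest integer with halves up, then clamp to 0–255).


Multiply each channel by 0.5, round half up, clamp to [0, 255]
R: 51×0.5 = 25.5 → round → 26
G: 242×0.5 = 121
B: 62×0.5 = 31
= RGB(26, 121, 31)


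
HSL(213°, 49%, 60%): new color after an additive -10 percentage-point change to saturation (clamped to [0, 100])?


Original S = 49%
Adjustment = -10 percentage points
New S = 49 + (-10) = 39
Clamp to [0, 100] → 39
= HSL(213°, 39%, 60%)


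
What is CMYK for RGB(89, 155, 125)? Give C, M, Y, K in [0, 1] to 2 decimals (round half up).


R'=89/255≈0.3490, G'=155/255≈0.6078, B'=125/255≈0.4902
K = 1 - max(R',G',B') = 1 - 155/255 = 100/255 = 0.39215… → 0.39
(1-R'-K)/(1-K) simplifies to (max-R)/max with max = 155:
C = (155-89)/155 = 66/155 = 0.42580… → 0.43
M = (155-155)/155 = 0/155 = 0 → 0.00
Y = (155-125)/155 = 30/155 = 0.19354… → 0.19
= CMYK(0.43, 0.00, 0.19, 0.39)


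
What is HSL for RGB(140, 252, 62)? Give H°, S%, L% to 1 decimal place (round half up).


Normalize: R'=140/255≈0.5490, G'=252/255≈0.9882, B'=62/255≈0.2431
Max=252/255, Min=62/255, Δ=Max-Min=190/255
L = (Max+Min)/2 = (252+62)/510 = 314/510 = 0.61568… → L = 61.6%
L > 0.5 → S = Δ/(2-Max-Min) = 190/(510-252-62) = 190/196 = 0.96938… → S = 96.9%
(the 1/255 factors cancel in S and H, so raw channel differences can be used)
Max is G' → H = 60 × ((B-R)/Δ + 2) = 60 × ((62-140)/190 + 2)
  -78/190 + 2 = -0.4105… + 2 = 1.5894…
  H = 60 × 1.5894… = 95.368…° → H = 95.4°
= HSL(95.4°, 96.9%, 61.6%)


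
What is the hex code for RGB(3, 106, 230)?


R = 3 → 03 (hex)
G = 106 → 6A (hex)
B = 230 → E6 (hex)
Hex = #036AE6


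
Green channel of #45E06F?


Color: #45E06F
R = 45 = 69
G = E0 = 224
B = 6F = 111
Green = 224


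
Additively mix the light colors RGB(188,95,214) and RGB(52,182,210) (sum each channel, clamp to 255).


Additive: each channel = min(255, C₁+C₂)
R: 188+52 = 240 → 240
G: 95+182 = 277 → 255
B: 214+210 = 424 → 255
= RGB(240, 255, 255)


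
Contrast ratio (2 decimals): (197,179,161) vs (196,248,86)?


Linearize each sRGB channel c=v/255: c/12.92 if c ≤ 0.04045 else ((c+0.055)/1.055)^2.4
L = 0.2126×R_lin + 0.7152×G_lin + 0.0722×B_lin
Color 1 (197,179,161):
  R=197: 197/255≈0.7725 > 0.04045 → ((0.7725+0.055)/1.055)^2.4 ≈ 0.55834
  G=179: 179/255≈0.7020 > 0.04045 → ((0.7020+0.055)/1.055)^2.4 ≈ 0.45079
  B=161: 161/255≈0.6314 > 0.04045 → ((0.6314+0.055)/1.055)^2.4 ≈ 0.35640
  L1 = 0.2126×0.55834 + 0.7152×0.45079 + 0.0722×0.35640 ≈ 0.46684
Color 2 (196,248,86):
  R=196: 196/255≈0.7686 > 0.04045 → ((0.7686+0.055)/1.055)^2.4 ≈ 0.55201
  G=248: 248/255≈0.9725 > 0.04045 → ((0.9725+0.055)/1.055)^2.4 ≈ 0.93869
  B=86: 86/255≈0.3373 > 0.04045 → ((0.3373+0.055)/1.055)^2.4 ≈ 0.09306
  L2 = 0.2126×0.55201 + 0.7152×0.93869 + 0.0722×0.09306 ≈ 0.79542
Lighter = 0.79542, Darker = 0.46684
Ratio = (L_lighter + 0.05) / (L_darker + 0.05)
Ratio = (0.79542 + 0.05) / (0.46684 + 0.05) = 0.84542 / 0.51684 ≈ 1.6358
Ratio ≈ 1.64:1


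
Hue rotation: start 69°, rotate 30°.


New hue = (H + rotation) mod 360
New hue = (69 + 30) mod 360
= 99 mod 360
= 99°


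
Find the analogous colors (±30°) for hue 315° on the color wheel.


Base hue: 315°
Left analog: (315 - 30) mod 360 = 285°
Right analog: (315 + 30) mod 360 = 345°
Analogous hues = 285° and 345°


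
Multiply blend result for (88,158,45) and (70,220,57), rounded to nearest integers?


Multiply: C = A×B/255, rounded to nearest integer
R: 88×70/255 = 6160/255 ≈ 24.157 → 24
G: 158×220/255 = 34760/255 ≈ 136.314 → 136
B: 45×57/255 = 2565/255 ≈ 10.059 → 10
= RGB(24, 136, 10)


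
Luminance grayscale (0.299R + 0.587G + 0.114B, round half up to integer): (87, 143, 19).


Gray = 0.299×R + 0.587×G + 0.114×B
Gray = 0.299×87 + 0.587×143 + 0.114×19
Gray = 26.013 + 83.941 + 2.166
Gray = 112.120 → round half up → 112
Gray = 112


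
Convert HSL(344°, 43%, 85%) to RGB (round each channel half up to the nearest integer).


H=344°, S=0.43, L=0.85
C = (1-|2L-1|)×S = (1-|0.70|)×0.43 = 0.129
H' = H/60 = 344/60 ≈ 5.7333; X = C×(1-|H' mod 2 - 1|) = 0.0344
m = L - C/2 = 0.85 - 0.0645 = 0.7855
Sector ⌊H'⌋ = 5 → (R',G',B') = (0.129, 0.0, 0.0344)
RGB = ((R'+m)×255, (G'+m)×255, (B'+m)×255) = (233.1975, 200.3025, 209.0745)
Round half up → RGB(233, 200, 209)


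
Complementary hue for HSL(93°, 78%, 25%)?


Complement = opposite side of color wheel = hue + 180°
H' = (93 + 180) mod 360 = 273°
S and L unchanged.
= HSL(273°, 78%, 25%)


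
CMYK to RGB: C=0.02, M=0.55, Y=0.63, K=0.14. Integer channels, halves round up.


R = 255 × (1-C) × (1-K) = 255 × 0.98 × 0.86 = 214.914 → 215
G = 255 × (1-M) × (1-K) = 255 × 0.45 × 0.86 = 98.685 → 99
B = 255 × (1-Y) × (1-K) = 255 × 0.37 × 0.86 = 81.141 → 81
= RGB(215, 99, 81)


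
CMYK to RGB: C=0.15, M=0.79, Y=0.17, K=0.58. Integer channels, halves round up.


R = 255 × (1-C) × (1-K) = 255 × 0.85 × 0.42 = 91.035 → 91
G = 255 × (1-M) × (1-K) = 255 × 0.21 × 0.42 = 22.491 → 22
B = 255 × (1-Y) × (1-K) = 255 × 0.83 × 0.42 = 88.893 → 89
= RGB(91, 22, 89)


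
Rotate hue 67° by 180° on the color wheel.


New hue = (H + rotation) mod 360
New hue = (67 + 180) mod 360
= 247 mod 360
= 247°


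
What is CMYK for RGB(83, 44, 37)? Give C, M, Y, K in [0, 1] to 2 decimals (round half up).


R'=83/255≈0.3255, G'=44/255≈0.1725, B'=37/255≈0.1451
K = 1 - max(R',G',B') = 1 - 83/255 = 172/255 = 0.67450… → 0.67
(1-R'-K)/(1-K) simplifies to (max-R)/max with max = 83:
C = (83-83)/83 = 0/83 = 0 → 0.00
M = (83-44)/83 = 39/83 = 0.46987… → 0.47
Y = (83-37)/83 = 46/83 = 0.55421… → 0.55
= CMYK(0.00, 0.47, 0.55, 0.67)


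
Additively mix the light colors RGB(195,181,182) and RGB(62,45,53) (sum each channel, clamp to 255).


Additive: each channel = min(255, C₁+C₂)
R: 195+62 = 257 → 255
G: 181+45 = 226 → 226
B: 182+53 = 235 → 235
= RGB(255, 226, 235)


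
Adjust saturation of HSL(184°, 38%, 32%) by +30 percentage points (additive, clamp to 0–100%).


Original S = 38%
Adjustment = +30 percentage points
New S = 38 + (30) = 68
Clamp to [0, 100] → 68
= HSL(184°, 68%, 32%)


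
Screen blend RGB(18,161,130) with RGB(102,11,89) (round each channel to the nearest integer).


Screen: C = 255 - (255-A)×(255-B)/255, rounded to nearest integer
R: 255 - (255-18)×(255-102)/255 = 255 - 36261/255 ≈ 255 - 142.200 = 112.800 → 113
G: 255 - (255-161)×(255-11)/255 = 255 - 22936/255 ≈ 255 - 89.945 = 165.055 → 165
B: 255 - (255-130)×(255-89)/255 = 255 - 20750/255 ≈ 255 - 81.373 = 173.627 → 174
= RGB(113, 165, 174)


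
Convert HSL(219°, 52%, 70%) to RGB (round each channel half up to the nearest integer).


H=219°, S=0.52, L=0.70
C = (1-|2L-1|)×S = (1-|0.40|)×0.52 = 0.312
H' = H/60 = 219/60 ≈ 3.6500; X = C×(1-|H' mod 2 - 1|) = 0.1092
m = L - C/2 = 0.70 - 0.156 = 0.544
Sector ⌊H'⌋ = 3 → (R',G',B') = (0.0, 0.1092, 0.312)
RGB = ((R'+m)×255, (G'+m)×255, (B'+m)×255) = (138.72, 166.566, 218.28)
Round half up → RGB(139, 167, 218)


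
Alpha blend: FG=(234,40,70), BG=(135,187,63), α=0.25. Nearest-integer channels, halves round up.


C = α×F + (1-α)×B, with 1-α = 0.75
R: 0.25×234 + 0.75×135 = 58.50 + 101.25 = 159.75 → 160
G: 0.25×40 + 0.75×187 = 10.00 + 140.25 = 150.25 → 150
B: 0.25×70 + 0.75×63 = 17.50 + 47.25 = 64.75 → 65
= RGB(160, 150, 65)


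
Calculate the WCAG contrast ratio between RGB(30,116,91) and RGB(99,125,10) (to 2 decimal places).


Linearize each sRGB channel c=v/255: c/12.92 if c ≤ 0.04045 else ((c+0.055)/1.055)^2.4
L = 0.2126×R_lin + 0.7152×G_lin + 0.0722×B_lin
Color 1 (30,116,91):
  R=30: 30/255≈0.1176 > 0.04045 → ((0.1176+0.055)/1.055)^2.4 ≈ 0.01298
  G=116: 116/255≈0.4549 > 0.04045 → ((0.4549+0.055)/1.055)^2.4 ≈ 0.17465
  B=91: 91/255≈0.3569 > 0.04045 → ((0.3569+0.055)/1.055)^2.4 ≈ 0.10462
  L1 = 0.2126×0.01298 + 0.7152×0.17465 + 0.0722×0.10462 ≈ 0.13522
Color 2 (99,125,10):
  R=99: 99/255≈0.3882 > 0.04045 → ((0.3882+0.055)/1.055)^2.4 ≈ 0.12477
  G=125: 125/255≈0.4902 > 0.04045 → ((0.4902+0.055)/1.055)^2.4 ≈ 0.20508
  B=10: 10/255≈0.0392 ≤ 0.04045 → 0.0392/12.92 ≈ 0.00304
  L2 = 0.2126×0.12477 + 0.7152×0.20508 + 0.0722×0.00304 ≈ 0.17342
Lighter = 0.17342, Darker = 0.13522
Ratio = (L_lighter + 0.05) / (L_darker + 0.05)
Ratio = (0.17342 + 0.05) / (0.13522 + 0.05) = 0.22342 / 0.18522 ≈ 1.2062
Ratio ≈ 1.21:1


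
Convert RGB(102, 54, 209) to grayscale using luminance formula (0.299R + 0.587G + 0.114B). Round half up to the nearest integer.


Gray = 0.299×R + 0.587×G + 0.114×B
Gray = 0.299×102 + 0.587×54 + 0.114×209
Gray = 30.498 + 31.698 + 23.826
Gray = 86.022 → round half up → 86
Gray = 86


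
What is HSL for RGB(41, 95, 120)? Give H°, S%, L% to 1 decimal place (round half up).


Normalize: R'=41/255≈0.1608, G'=95/255≈0.3725, B'=120/255≈0.4706
Max=120/255, Min=41/255, Δ=Max-Min=79/255
L = (Max+Min)/2 = (120+41)/510 = 161/510 = 0.31568… → L = 31.6%
L ≤ 0.5 → S = Δ/(Max+Min) = 79/(120+41) = 79/161 = 0.49068… → S = 49.1%
(the 1/255 factors cancel in S and H, so raw channel differences can be used)
Max is B' → H = 60 × ((R-G)/Δ + 4) = 60 × ((41-95)/79 + 4)
  -54/79 + 4 = -0.6835… + 4 = 3.3164…
  H = 60 × 3.3164… = 198.987…° → H = 199.0°
= HSL(199.0°, 49.1%, 31.6%)


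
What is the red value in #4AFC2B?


Color: #4AFC2B
R = 4A = 74
G = FC = 252
B = 2B = 43
Red = 74


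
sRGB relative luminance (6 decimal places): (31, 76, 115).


Linearize each channel (sRGB transfer function): c = v/255; c_lin = c/12.92 if c ≤ 0.04045, else ((c+0.055)/1.055)^2.4
  R: 31/255 ≈ 0.121569 > 0.04045 → ((0.121569+0.055)/1.055)^2.4 ≈ 0.013702
  G: 76/255 ≈ 0.298039 > 0.04045 → ((0.298039+0.055)/1.055)^2.4 ≈ 0.072272
  B: 115/255 ≈ 0.450980 > 0.04045 → ((0.450980+0.055)/1.055)^2.4 ≈ 0.171441
R_lin = 0.013702, G_lin = 0.072272, B_lin = 0.171441
L = 0.2126×R + 0.7152×G + 0.0722×B
L = 0.2126×0.013702 + 0.7152×0.072272 + 0.0722×0.171441
L ≈ 0.066980


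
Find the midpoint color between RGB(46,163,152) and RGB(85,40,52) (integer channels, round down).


Midpoint: each channel = ⌊(C₁+C₂)/2⌋
R: ⌊(46+85)/2⌋ = 65
G: ⌊(163+40)/2⌋ = 101
B: ⌊(152+52)/2⌋ = 102
= RGB(65, 101, 102)


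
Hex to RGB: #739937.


73 → 115 (R)
99 → 153 (G)
37 → 55 (B)
= RGB(115, 153, 55)


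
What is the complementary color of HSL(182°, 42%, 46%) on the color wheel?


Complement = opposite side of color wheel = hue + 180°
H' = (182 + 180) mod 360 = 2°
S and L unchanged.
= HSL(2°, 42%, 46%)


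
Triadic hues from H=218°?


Triadic: equally spaced at 120° intervals
H1 = 218°
H2 = (218 + 120) mod 360 = 338°
H3 = (218 + 240) mod 360 = 98°
Triadic = 218°, 338°, 98°


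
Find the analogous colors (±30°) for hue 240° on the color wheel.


Base hue: 240°
Left analog: (240 - 30) mod 360 = 210°
Right analog: (240 + 30) mod 360 = 270°
Analogous hues = 210° and 270°


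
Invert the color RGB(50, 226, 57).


Invert: (255-R, 255-G, 255-B)
R: 255-50 = 205
G: 255-226 = 29
B: 255-57 = 198
= RGB(205, 29, 198)


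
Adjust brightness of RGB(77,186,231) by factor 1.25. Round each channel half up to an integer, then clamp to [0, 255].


Multiply each channel by 1.25, round half up, clamp to [0, 255]
R: 77×1.25 = 96.25 → round → 96
G: 186×1.25 = 232.5 → round → 233
B: 231×1.25 = 288.75 → round → 289 → clamp → 255
= RGB(96, 233, 255)


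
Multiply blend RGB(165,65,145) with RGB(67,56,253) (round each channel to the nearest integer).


Multiply: C = A×B/255, rounded to nearest integer
R: 165×67/255 = 11055/255 ≈ 43.353 → 43
G: 65×56/255 = 3640/255 ≈ 14.275 → 14
B: 145×253/255 = 36685/255 ≈ 143.863 → 144
= RGB(43, 14, 144)


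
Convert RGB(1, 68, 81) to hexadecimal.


R = 1 → 01 (hex)
G = 68 → 44 (hex)
B = 81 → 51 (hex)
Hex = #014451


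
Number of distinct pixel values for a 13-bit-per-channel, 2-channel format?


Total bits = 13 bits/channel × 2 channels = 26 bits
Distinct pixel values = 2^26
= 67,108,864 pixel values


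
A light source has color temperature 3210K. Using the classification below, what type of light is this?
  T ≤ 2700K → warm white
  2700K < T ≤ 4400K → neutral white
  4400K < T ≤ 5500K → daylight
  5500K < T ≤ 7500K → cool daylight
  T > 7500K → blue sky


Temperature: 3210K
2700K < 3210K ≤ 4400K → neutral white
Classification: neutral white


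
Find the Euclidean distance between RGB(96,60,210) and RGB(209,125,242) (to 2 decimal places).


d = √[(R₁-R₂)² + (G₁-G₂)² + (B₁-B₂)²]
d = √[(96-209)² + (60-125)² + (210-242)²]
d = √[12769 + 4225 + 1024]
d = √18018
d ≈ 134.23
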